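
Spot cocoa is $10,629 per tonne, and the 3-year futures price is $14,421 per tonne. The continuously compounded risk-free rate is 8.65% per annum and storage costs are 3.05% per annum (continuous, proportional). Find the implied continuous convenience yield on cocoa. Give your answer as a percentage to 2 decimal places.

1.53%

F = S·e^((r+u−y)T) ⇒ (r+u−y) = ln(F/S)/T
ln(14421/10629) = 0.305099; /T ⇒ 0.101700
y = r + u − ln(F/S)/T = 0.0865 + 0.0305 − 0.101700 = 0.015300
y = 1.53%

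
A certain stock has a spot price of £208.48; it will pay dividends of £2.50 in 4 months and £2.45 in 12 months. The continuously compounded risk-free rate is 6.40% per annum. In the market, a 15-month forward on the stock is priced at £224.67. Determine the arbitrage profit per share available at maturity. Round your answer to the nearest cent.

PV(dividends) I = 2.50·e^(−0.0640·4/12) + 2.45·e^(−0.0640·12/12) = 4.7453
Fair forward F* = (S − I)·e^(rT) = (208.48 − 4.7453)·e^0.080000 = 203.7347 × 1.083287 = 220.7032
Market £224.67 > fair 220.7032: forward overpriced → cash-and-carry (borrow at r, buy the stock and collect the dividends, short the forward).
Profit at T = |F_mkt − F*| = |224.67 − 220.7032| = £3.97 per share

£3.97 per share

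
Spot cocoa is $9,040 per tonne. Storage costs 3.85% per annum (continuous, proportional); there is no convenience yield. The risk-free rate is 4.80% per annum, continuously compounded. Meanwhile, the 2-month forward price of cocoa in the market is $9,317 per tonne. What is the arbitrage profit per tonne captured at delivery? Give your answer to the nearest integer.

Fair forward: F* = S·e^(carry·T), with carry = (r + u) = 0.0480 + 0.0385 = 0.0865
F* = 9040 · e^(0.0865 × 2/12) = 9040 · e^0.014417 = 9040 × 1.014521 = $9171.2698
Market $9317 > fair $9171.2698: forward overpriced → cash-and-carry (buy spot, short the forward).
At maturity, profit = |F_mkt − F*| = |9317 − 9171.2698| = $146 per tonne

$146 per tonne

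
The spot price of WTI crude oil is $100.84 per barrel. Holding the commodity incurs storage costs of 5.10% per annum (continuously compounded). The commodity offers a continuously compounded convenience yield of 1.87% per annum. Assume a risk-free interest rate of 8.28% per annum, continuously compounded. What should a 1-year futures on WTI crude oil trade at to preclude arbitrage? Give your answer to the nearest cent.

Net carry = r + u − y = 0.0828 + 0.0510 − 0.0187 = 0.1151
F = S·e^((r+u−y)T) = 100.84 · e^(0.1151 × 1) = 100.84 · e^0.115100
= 100.84 × 1.121986 = $113.14 per barrel

$113.14 per barrel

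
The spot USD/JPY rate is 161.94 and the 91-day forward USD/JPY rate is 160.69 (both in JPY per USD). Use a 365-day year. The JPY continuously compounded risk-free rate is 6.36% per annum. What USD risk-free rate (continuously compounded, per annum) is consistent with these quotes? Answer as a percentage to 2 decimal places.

9.47%

F = S·e^((r_JPY − r_USD)T) ⇒ r_USD = r_JPY − ln(F/S)/T
ln(160.69/161.94) = -0.007749; /(91/365) = -0.031081
r_USD = 0.0636 + 0.031081 = 0.094681
r_USD = 9.47%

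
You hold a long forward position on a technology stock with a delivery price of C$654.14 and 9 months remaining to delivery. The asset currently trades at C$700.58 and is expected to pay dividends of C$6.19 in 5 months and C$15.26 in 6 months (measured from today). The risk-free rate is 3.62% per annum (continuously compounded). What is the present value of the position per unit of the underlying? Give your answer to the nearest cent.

C$42.88

PV(remaining dividends) I = 6.19·e^(−0.0362·5/12) + 15.26·e^(−0.0362·6/12) = 21.0836
Current forward F = (S − I)·e^(rT) = (700.58 − 21.0836)·e^(0.0362·9/12) = 679.4964 × 1.027522 = 698.1975
Value (long) = (F − K)·e^(−rT) = (698.1975 − 654.14) × 0.973215 = 42.8774
Value = C$42.88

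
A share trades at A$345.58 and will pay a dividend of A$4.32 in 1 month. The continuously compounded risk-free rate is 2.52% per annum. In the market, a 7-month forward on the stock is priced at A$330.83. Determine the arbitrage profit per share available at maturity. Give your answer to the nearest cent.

PV(dividends) I = 4.32·e^(−0.0252·1/12) = 4.3109
Fair forward F* = (S − I)·e^(rT) = (345.58 − 4.3109)·e^0.014700 = 341.2691 × 1.014809 = 346.3230
Market A$330.83 < fair 346.3230: forward underpriced → reverse cash-and-carry (short the stock, invest proceeds at r, pay the dividends, go long the forward).
Profit at T = |F_mkt − F*| = |330.83 − 346.3230| = A$15.49 per share

A$15.49 per share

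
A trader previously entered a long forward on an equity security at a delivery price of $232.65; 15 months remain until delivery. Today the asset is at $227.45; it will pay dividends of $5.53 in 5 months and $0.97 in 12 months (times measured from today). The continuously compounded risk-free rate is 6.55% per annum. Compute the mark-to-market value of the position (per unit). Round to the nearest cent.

$6.80

PV(remaining dividends) I = 5.53·e^(−0.0655·5/12) + 0.97·e^(−0.0655·12/12) = 6.2896
Current forward F = (S − I)·e^(rT) = (227.45 − 6.2896)·e^(0.0655·15/12) = 221.1604 × 1.085320 = 240.0298
Value (long) = (F − K)·e^(−rT) = (240.0298 − 232.65) × 0.921387 = 6.7997
Value = $6.80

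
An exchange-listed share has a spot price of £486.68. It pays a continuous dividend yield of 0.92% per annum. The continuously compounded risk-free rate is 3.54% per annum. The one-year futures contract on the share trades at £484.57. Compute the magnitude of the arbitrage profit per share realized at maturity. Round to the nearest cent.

Fair futures: F* = S·e^(carry·T), with carry = (r − q) = 0.0354 − 0.0092 = 0.0262
F* = 486.68 · e^(0.0262 × 12/12) = 486.68 · e^0.026200 = 486.68 × 1.026546 = £499.5994
Market £484.57 < fair £499.5994: forward underpriced → reverse cash-and-carry (short spot, go long the forward).
At maturity, profit = |F_mkt − F*| = |484.57 − 499.5994| = £15.03 per share

£15.03 per share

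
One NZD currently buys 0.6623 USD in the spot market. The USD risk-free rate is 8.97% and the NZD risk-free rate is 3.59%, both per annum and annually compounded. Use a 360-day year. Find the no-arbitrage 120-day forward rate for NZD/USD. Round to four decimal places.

By covered interest parity, F = S · (1+r_USD)^T / (1+r_NZD)^T
= 0.6623 × 1.029048 / 1.011826 = 0.6623 × 1.017021
F = 0.6736 USD per NZD

0.6736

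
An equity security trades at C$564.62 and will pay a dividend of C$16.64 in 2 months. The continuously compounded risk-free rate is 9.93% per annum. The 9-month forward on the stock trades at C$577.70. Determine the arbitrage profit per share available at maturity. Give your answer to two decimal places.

C$12.94 per share

PV(dividends) I = 16.64·e^(−0.0993·2/12) = 16.3669
Fair forward F* = (S − I)·e^(rT) = (564.62 − 16.3669)·e^0.074475 = 548.2531 × 1.077318 = 590.6429
Market C$577.70 < fair 590.6429: forward underpriced → reverse cash-and-carry (short the stock, invest proceeds at r, pay the dividends, go long the forward).
Profit at T = |F_mkt − F*| = |577.70 − 590.6429| = C$12.94 per share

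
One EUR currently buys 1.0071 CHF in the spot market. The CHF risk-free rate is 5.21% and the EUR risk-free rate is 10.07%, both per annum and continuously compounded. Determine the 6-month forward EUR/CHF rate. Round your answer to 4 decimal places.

F = S·e^((r_CHF − r_EUR)T) = 1.0071 · e^((0.0521 − 0.1007) × 6/12)
= 1.0071 · e^-0.024300 = 1.0071 × 0.975993
F = 0.9829 CHF per EUR

0.9829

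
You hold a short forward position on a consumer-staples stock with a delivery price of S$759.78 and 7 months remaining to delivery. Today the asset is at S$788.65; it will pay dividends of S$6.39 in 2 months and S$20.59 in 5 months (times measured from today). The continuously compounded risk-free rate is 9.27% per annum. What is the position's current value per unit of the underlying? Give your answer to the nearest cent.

-S$42.76

PV(remaining dividends) I = 6.39·e^(−0.0927·2/12) + 20.59·e^(−0.0927·5/12) = 26.1019
Current forward F = (S − I)·e^(rT) = (788.65 − 26.1019)·e^(0.0927·7/12) = 762.5481 × 1.055564 = 804.9183
Value (long) = (F − K)·e^(−rT) = (804.9183 − 759.78) × 0.947361 = 42.7623
Short position value = −(long value) = -S$42.76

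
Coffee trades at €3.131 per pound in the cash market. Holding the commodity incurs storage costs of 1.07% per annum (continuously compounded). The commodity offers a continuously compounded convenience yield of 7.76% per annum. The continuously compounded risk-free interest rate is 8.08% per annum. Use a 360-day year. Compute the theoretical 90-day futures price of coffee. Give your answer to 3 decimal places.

Net carry = r + u − y = 0.0808 + 0.0107 − 0.0776 = 0.0139
F = S·e^((r+u−y)T) = 3.131 · e^(0.0139 × 90/360) = 3.131 · e^0.003475
= 3.131 × 1.003481 = €3.142 per pound

€3.142 per pound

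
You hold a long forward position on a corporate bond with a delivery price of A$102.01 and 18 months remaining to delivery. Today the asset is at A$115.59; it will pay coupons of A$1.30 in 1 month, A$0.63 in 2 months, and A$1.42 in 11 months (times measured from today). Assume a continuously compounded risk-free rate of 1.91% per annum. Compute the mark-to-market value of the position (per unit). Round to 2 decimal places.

A$13.14

PV(remaining coupons) I = 1.30·e^(−0.0191·1/12) + 0.63·e^(−0.0191·2/12) + 1.42·e^(−0.0191·11/12) = 3.3213
Current forward F = (S − I)·e^(rT) = (115.59 − 3.3213)·e^(0.0191·18/12) = 112.2687 × 1.029064 = 115.5317
Value (long) = (F − K)·e^(−rT) = (115.5317 − 102.01) × 0.971757 = 13.1398
Value = A$13.14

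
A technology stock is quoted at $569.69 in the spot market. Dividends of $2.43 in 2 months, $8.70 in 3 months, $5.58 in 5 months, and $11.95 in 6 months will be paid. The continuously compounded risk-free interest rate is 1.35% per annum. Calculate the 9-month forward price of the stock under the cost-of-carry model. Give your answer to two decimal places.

PV(dividends) I = 2.43·e^(−0.0135·2/12) + 8.70·e^(−0.0135·3/12) + 5.58·e^(−0.0135·5/12) + 11.95·e^(−0.0135·6/12)
I = 2.4245 + 8.6707 + 5.5487 + 11.8696 = 28.5135
F = (S − I)·e^(rT) = (569.69 − 28.5135) · e^(0.0135·9/12)
= 541.1765 · e^0.010125 = 541.1765 × 1.010176 = $546.68

$546.68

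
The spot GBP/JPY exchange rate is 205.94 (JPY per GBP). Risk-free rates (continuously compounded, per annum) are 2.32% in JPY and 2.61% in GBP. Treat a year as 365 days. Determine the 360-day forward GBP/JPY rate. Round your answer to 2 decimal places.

F = S·e^((r_JPY − r_GBP)T) = 205.94 · e^((0.0232 − 0.0261) × 360/365)
= 205.94 · e^-0.002860 = 205.94 × 0.997144
F = 205.35 JPY per GBP

205.35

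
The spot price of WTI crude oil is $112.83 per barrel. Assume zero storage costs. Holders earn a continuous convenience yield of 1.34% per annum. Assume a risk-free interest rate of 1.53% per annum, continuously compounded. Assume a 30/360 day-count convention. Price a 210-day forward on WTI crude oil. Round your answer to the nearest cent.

$112.96 per barrel

Net carry = r + u − y = 0.0153 + 0.0000 − 0.0134 = 0.0019
F = S·e^((r+u−y)T) = 112.83 · e^(0.0019 × 210/360) = 112.83 · e^0.001108
= 112.83 × 1.001109 = $112.96 per barrel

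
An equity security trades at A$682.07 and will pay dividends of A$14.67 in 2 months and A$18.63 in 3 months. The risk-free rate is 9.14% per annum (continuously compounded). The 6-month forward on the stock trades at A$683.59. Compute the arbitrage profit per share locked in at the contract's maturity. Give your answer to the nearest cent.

PV(dividends) I = 14.67·e^(−0.0914·2/12) + 18.63·e^(−0.0914·3/12) = 32.6574
Fair forward F* = (S − I)·e^(rT) = (682.07 − 32.6574)·e^0.045700 = 649.4126 × 1.046760 = 679.7791
Market A$683.59 > fair 679.7791: forward overpriced → cash-and-carry (borrow at r, buy the stock and collect the dividends, short the forward).
Profit at T = |F_mkt − F*| = |683.59 − 679.7791| = A$3.81 per share

A$3.81 per share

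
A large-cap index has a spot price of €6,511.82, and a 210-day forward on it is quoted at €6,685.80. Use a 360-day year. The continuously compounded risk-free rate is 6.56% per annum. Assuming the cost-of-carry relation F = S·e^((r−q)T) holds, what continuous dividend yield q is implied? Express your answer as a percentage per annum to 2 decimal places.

From F = S·e^((r−q)T): (r − q) = ln(F/S)/T
ln(6685.80/6511.82) = ln(1.026718) = 0.026367
(r − q) = 0.026367 / (210/360) = 0.045201
q = r − ln(F/S)/T = 0.0656 − 0.045201 = 0.020399
q = 2.04%

2.04%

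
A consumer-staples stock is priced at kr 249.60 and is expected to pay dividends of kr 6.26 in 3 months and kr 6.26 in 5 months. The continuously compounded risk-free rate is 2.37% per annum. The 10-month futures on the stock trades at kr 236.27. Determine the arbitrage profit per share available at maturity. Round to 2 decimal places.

PV(dividends) I = 6.26·e^(−0.0237·3/12) + 6.26·e^(−0.0237·5/12) = 12.4215
Fair futures F* = (S − I)·e^(rT) = (249.60 − 12.4215)·e^0.019750 = 237.1785 × 1.019946 = 241.9093
Market kr 236.27 < fair 241.9093: forward underpriced → reverse cash-and-carry (short the stock, invest proceeds at r, pay the dividends, go long the forward).
Profit at T = |F_mkt − F*| = |236.27 − 241.9093| = kr 5.64 per share

kr 5.64 per share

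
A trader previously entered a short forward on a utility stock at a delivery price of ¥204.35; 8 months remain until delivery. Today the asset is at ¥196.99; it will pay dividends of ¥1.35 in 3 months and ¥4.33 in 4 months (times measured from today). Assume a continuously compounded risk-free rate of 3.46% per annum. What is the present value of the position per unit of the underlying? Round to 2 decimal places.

PV(remaining dividends) I = 1.35·e^(−0.0346·3/12) + 4.33·e^(−0.0346·4/12) = 5.6187
Current forward F = (S − I)·e^(rT) = (196.99 − 5.6187)·e^(0.0346·8/12) = 191.3713 × 1.023335 = 195.8369
Value (long) = (F − K)·e^(−rT) = (195.8369 − 204.35) × 0.977197 = -8.3190
Short position value = −(long value) = ¥8.32

¥8.32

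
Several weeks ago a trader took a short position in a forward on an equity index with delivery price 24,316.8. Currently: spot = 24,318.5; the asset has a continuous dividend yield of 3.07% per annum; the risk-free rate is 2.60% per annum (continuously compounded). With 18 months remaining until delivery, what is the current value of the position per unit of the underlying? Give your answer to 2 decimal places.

Current fair forward for the remaining 18 months: F = S·e^((r − q)·T), (r − q) = 0.0260 − 0.0307 = -0.0047
F = 24318.5 · e^(-0.0047 × 18/12) = 24318.5 × 0.99297479 = 24147.6574
Value of long forward = (F − K)·e^(−rT) = (24147.6574 − 24316.8) · e^(−0.0260·18/12)
= -169.1426 × 0.96175071 = -162.67
Short position value = −(long value) = 162.67

162.67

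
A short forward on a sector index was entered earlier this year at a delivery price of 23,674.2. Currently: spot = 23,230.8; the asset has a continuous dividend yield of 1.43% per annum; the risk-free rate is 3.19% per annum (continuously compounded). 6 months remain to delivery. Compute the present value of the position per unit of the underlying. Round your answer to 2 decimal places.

Current fair forward for the remaining 6 months: F = S·e^((r − q)·T), (r − q) = 0.0319 − 0.0143 = 0.0176
F = 23230.8 · e^(0.0176 × 6/12) = 23230.8 × 1.00883883 = 23436.1331
Value of long forward = (F − K)·e^(−rT) = (23436.1331 − 23674.2) · e^(−0.0319·6/12)
= -238.0669 × 0.98417653 = -234.30
Short position value = −(long value) = 234.30

234.30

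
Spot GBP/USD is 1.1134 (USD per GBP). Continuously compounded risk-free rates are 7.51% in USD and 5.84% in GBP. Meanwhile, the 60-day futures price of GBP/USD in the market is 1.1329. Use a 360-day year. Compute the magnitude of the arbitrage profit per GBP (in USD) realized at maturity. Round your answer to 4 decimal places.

0.0164 per GBP (in USD)

Fair futures: F* = S·e^(carry·T), with carry = (r_USD − r_GBP) = 0.0751 − 0.0584 = 0.0167
F* = 1.1134 · e^(0.0167 × 60/360) = 1.1134 · e^0.002783 = 1.1134 × 1.002787 = 1.1165
Market 1.1329 > fair 1.1165: forward overpriced → cash-and-carry (buy spot, short the forward).
At maturity, profit = |F_mkt − F*| = |1.1329 − 1.1165| = 0.0164 per GBP (in USD)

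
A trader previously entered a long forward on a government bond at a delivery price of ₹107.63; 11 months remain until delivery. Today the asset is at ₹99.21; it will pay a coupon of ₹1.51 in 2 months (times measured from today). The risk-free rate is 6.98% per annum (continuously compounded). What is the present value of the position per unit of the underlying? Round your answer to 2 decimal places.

-₹3.24

PV(remaining coupons) I = 1.51·e^(−0.0698·2/12) = 1.4925
Current forward F = (S − I)·e^(rT) = (99.21 − 1.4925)·e^(0.0698·11/12) = 97.7175 × 1.066075 = 104.1742
Value (long) = (F − K)·e^(−rT) = (104.1742 − 107.63) × 0.938021 = -3.2416
Value = -₹3.24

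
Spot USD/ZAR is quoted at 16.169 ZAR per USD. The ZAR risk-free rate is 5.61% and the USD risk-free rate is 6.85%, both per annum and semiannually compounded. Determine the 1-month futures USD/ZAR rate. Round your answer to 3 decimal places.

By covered interest parity, F = S · (1+r_ZAR/2)^(2T) / (1+r_USD/2)^(2T)
= 16.169 × 1.004621 / 1.005629 = 16.169 × 0.998998
F = 16.153 ZAR per USD

16.153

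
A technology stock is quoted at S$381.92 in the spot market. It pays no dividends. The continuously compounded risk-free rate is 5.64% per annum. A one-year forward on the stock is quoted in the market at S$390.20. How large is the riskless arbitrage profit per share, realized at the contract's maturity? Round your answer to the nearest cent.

Fair forward: F* = S·e^(carry·T), with carry = r = 0.0564
F* = 381.92 · e^(0.0564 × 12/12) = 381.92 · e^0.056400 = 381.92 × 1.058021 = S$404.0794
Market S$390.20 < fair S$404.0794: forward underpriced → reverse cash-and-carry (short spot, go long the forward).
At maturity, profit = |F_mkt − F*| = |390.20 − 404.0794| = S$13.88 per share

S$13.88 per share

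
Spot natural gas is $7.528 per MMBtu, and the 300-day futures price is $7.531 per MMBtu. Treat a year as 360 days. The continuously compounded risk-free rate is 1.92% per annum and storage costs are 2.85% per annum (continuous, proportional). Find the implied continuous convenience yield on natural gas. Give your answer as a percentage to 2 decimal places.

F = S·e^((r+u−y)T) ⇒ (r+u−y) = ln(F/S)/T
ln(7.531/7.528) = 0.000398; /T ⇒ 0.000478
y = r + u − ln(F/S)/T = 0.0192 + 0.0285 − 0.000478 = 0.047222
y = 4.72%

4.72%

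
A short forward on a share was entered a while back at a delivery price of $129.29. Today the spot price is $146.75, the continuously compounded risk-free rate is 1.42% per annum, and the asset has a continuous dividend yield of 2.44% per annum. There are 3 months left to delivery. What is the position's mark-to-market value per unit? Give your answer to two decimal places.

Current fair forward for the remaining 3 months: F = S·e^((r − q)·T), (r − q) = 0.0142 − 0.0244 = -0.0102
F = 146.75 · e^(-0.0102 × 3/12) = 146.75 × 0.997453 = 146.3762
Value of long forward = (F − K)·e^(−rT) = (146.3762 − 129.29) · e^(−0.0142·3/12)
= 17.0862 × 0.996456 = 17.03
Short position value = −(long value) = -$17.03

-$17.03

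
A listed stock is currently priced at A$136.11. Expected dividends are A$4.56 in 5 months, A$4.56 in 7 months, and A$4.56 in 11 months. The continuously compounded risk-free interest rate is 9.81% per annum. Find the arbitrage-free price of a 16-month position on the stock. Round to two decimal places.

PV(dividends) I = 4.56·e^(−0.0981·5/12) + 4.56·e^(−0.0981·7/12) + 4.56·e^(−0.0981·11/12)
I = 4.3774 + 4.3064 + 4.1678 = 12.8516
F = (S − I)·e^(rT) = (136.11 − 12.8516) · e^(0.0981·16/12)
= 123.2584 · e^0.130800 = 123.2584 × 1.139740 = A$140.48

A$140.48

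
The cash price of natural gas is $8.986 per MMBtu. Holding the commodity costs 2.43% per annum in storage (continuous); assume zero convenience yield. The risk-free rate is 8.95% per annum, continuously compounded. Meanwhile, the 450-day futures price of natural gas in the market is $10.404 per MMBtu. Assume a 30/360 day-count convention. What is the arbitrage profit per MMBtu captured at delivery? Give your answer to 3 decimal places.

Fair futures: F* = S·e^(carry·T), with carry = (r + u) = 0.0895 + 0.0243 = 0.1138
F* = 8.986 · e^(0.1138 × 450/360) = 8.986 · e^0.142250 = 8.986 × 1.152865 = $10.3596
Market $10.404 > fair $10.3596: forward overpriced → cash-and-carry (buy spot, short the forward).
At maturity, profit = |F_mkt − F*| = |10.404 − 10.3596| = $0.044 per MMBtu

$0.044 per MMBtu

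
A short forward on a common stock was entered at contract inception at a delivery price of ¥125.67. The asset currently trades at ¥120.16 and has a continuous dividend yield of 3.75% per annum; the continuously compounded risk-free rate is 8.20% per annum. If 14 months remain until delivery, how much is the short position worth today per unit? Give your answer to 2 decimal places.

-¥0.81

Current fair forward for the remaining 14 months: F = S·e^((r − q)·T), (r − q) = 0.0820 − 0.0375 = 0.0445
F = 120.16 · e^(0.0445 × 14/12) = 120.16 × 1.053288 = 126.5631
Value of long forward = (F − K)·e^(−rT) = (126.5631 − 125.67) · e^(−0.0820·14/12)
= 0.8931 × 0.908767 = 0.81
Short position value = −(long value) = -¥0.81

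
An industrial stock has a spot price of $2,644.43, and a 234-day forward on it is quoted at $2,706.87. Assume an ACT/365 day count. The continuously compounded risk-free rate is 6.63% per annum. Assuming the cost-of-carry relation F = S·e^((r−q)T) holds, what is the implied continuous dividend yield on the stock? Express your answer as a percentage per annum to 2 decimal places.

2.99%

From F = S·e^((r−q)T): (r − q) = ln(F/S)/T
ln(2706.87/2644.43) = ln(1.023612) = 0.023338
(r − q) = 0.023338 / (234/365) = 0.036403
q = r − ln(F/S)/T = 0.0663 − 0.036403 = 0.029897
q = 2.99%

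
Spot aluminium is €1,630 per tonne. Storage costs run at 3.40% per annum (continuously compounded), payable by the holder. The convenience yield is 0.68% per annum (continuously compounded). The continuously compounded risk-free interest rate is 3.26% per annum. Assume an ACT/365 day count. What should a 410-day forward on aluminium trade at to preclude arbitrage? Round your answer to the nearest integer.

Net carry = r + u − y = 0.0326 + 0.0340 − 0.0068 = 0.0598
F = S·e^((r+u−y)T) = 1630 · e^(0.0598 × 410/365) = 1630 · e^0.067173
= 1630 × 1.069480 = €1,743 per tonne

€1,743 per tonne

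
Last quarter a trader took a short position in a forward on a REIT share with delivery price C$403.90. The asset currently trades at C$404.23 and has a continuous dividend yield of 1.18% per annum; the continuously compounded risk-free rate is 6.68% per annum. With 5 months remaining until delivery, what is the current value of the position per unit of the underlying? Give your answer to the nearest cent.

Current fair forward for the remaining 5 months: F = S·e^((r − q)·T), (r − q) = 0.0668 − 0.0118 = 0.0550
F = 404.23 · e^(0.0550 × 5/12) = 404.23 × 1.023181 = 413.6005
Value of long forward = (F − K)·e^(−rT) = (413.6005 − 403.90) · e^(−0.0668·5/12)
= 9.7005 × 0.972550 = 9.43
Short position value = −(long value) = -C$9.43

-C$9.43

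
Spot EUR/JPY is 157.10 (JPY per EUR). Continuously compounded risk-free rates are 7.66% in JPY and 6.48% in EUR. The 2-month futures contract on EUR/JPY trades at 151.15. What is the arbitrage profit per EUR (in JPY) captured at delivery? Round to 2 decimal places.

6.26 per EUR (in JPY)

Fair futures: F* = S·e^(carry·T), with carry = (r_JPY − r_EUR) = 0.0766 − 0.0648 = 0.0118
F* = 157.10 · e^(0.0118 × 2/12) = 157.10 · e^0.001967 = 157.10 × 1.001969 = 157.4093
Market 151.15 < fair 157.4093: forward underpriced → reverse cash-and-carry (short spot, go long the forward).
At maturity, profit = |F_mkt − F*| = |151.15 − 157.4093| = 6.26 per EUR (in JPY)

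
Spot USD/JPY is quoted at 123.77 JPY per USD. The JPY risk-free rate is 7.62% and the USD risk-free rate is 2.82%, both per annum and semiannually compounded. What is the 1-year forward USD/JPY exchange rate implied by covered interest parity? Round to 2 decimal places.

By covered interest parity, F = S · (1+r_JPY/2)^(2T) / (1+r_USD/2)^(2T)
= 123.77 × 1.077652 / 1.028399 = 123.77 × 1.047893
F = 129.70 JPY per USD

129.70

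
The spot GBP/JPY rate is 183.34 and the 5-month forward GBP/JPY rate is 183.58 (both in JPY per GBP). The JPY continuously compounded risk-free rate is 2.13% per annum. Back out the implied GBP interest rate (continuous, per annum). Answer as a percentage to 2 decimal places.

1.82%

F = S·e^((r_JPY − r_GBP)T) ⇒ r_GBP = r_JPY − ln(F/S)/T
ln(183.58/183.34) = 0.001308; /(5/12) = 0.003139
r_GBP = 0.0213 − 0.003139 = 0.018161
r_GBP = 1.82%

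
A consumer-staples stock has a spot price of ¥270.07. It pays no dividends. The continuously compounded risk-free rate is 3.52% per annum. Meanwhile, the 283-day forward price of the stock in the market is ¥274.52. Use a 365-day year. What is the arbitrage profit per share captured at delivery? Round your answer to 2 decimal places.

¥3.02 per share

Fair forward: F* = S·e^(carry·T), with carry = r = 0.0352
F* = 270.07 · e^(0.0352 × 283/365) = 270.07 · e^0.027292 = 270.07 × 1.027668 = ¥277.5423
Market ¥274.52 < fair ¥277.5423: forward underpriced → reverse cash-and-carry (short spot, go long the forward).
At maturity, profit = |F_mkt − F*| = |274.52 − 277.5423| = ¥3.02 per share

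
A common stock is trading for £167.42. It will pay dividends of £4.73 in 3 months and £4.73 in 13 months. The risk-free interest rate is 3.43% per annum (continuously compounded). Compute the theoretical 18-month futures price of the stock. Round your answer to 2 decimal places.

£166.52

PV(dividends) I = 4.73·e^(−0.0343·3/12) + 4.73·e^(−0.0343·13/12)
I = 4.6896 + 4.5575 = 9.2471
F = (S − I)·e^(rT) = (167.42 − 9.2471) · e^(0.0343·18/12)
= 158.1729 · e^0.051450 = 158.1729 × 1.052797 = £166.52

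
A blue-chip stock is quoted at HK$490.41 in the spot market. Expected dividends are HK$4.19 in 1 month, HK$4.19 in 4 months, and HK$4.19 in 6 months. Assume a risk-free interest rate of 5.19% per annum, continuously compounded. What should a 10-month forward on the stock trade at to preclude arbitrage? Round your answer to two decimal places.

HK$499.17

PV(dividends) I = 4.19·e^(−0.0519·1/12) + 4.19·e^(−0.0519·4/12) + 4.19·e^(−0.0519·6/12)
I = 4.1719 + 4.1181 + 4.0827 = 12.3727
F = (S − I)·e^(rT) = (490.41 − 12.3727) · e^(0.0519·10/12)
= 478.0373 · e^0.043250 = 478.0373 × 1.044199 = HK$499.17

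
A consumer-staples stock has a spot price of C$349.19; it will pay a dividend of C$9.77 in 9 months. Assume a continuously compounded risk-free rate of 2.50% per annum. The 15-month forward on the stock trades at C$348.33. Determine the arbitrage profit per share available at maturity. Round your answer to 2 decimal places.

PV(dividends) I = 9.77·e^(−0.0250·9/12) = 9.5885
Fair forward F* = (S − I)·e^(rT) = (349.19 − 9.5885)·e^0.031250 = 339.6015 × 1.031743 = 350.3815
Market C$348.33 < fair 350.3815: forward underpriced → reverse cash-and-carry (short the stock, invest proceeds at r, pay the dividends, go long the forward).
Profit at T = |F_mkt − F*| = |348.33 − 350.3815| = C$2.05 per share

C$2.05 per share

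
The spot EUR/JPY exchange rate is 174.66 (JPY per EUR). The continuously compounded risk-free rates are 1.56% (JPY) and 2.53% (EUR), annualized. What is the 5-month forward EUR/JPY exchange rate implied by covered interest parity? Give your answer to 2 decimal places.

173.96

F = S·e^((r_JPY − r_EUR)T) = 174.66 · e^((0.0156 − 0.0253) × 5/12)
= 174.66 · e^-0.004042 = 174.66 × 0.995966
F = 173.96 JPY per EUR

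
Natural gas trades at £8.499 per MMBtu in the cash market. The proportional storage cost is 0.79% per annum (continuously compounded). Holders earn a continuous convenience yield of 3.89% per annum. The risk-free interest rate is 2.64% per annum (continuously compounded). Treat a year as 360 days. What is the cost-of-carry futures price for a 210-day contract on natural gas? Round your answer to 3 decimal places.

£8.476 per MMBtu

Net carry = r + u − y = 0.0264 + 0.0079 − 0.0389 = -0.0046
F = S·e^((r+u−y)T) = 8.499 · e^(-0.0046 × 210/360) = 8.499 · e^-0.002683
= 8.499 × 0.997321 = £8.476 per MMBtu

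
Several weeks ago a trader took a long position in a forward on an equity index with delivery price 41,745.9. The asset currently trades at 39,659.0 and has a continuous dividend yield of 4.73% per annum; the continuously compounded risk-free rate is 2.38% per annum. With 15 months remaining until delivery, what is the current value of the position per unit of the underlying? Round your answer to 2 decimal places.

Current fair forward for the remaining 15 months: F = S·e^((r − q)·T), (r − q) = 0.0238 − 0.0473 = -0.0235
F = 39659.0 · e^(-0.0235 × 15/12) = 39659.0 × 0.97105225 = 38510.9612
Value of long forward = (F − K)·e^(−rT) = (38510.9612 − 41745.9) · e^(−0.0238·15/12)
= -3234.9388 × 0.97068818 = -3140.12

-3140.12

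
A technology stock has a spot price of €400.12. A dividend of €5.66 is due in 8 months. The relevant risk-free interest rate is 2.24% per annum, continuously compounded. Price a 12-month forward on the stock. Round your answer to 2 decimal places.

€403.48

PV(dividends) I = 5.66·e^(−0.0224·8/12)
I = 5.5761
F = (S − I)·e^(rT) = (400.12 − 5.5761) · e^(0.0224·12/12)
= 394.5439 · e^0.022400 = 394.5439 × 1.022653 = €403.48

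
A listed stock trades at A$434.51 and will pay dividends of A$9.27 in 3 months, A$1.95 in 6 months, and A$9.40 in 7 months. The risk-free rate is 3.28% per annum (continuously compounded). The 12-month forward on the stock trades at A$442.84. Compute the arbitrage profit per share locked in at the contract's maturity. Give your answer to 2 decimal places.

PV(dividends) I = 9.27·e^(−0.0328·3/12) + 1.95·e^(−0.0328·6/12) + 9.40·e^(−0.0328·7/12) = 20.3344
Fair forward F* = (S − I)·e^(rT) = (434.51 − 20.3344)·e^0.032800 = 414.1756 × 1.033344 = 427.9859
Market A$442.84 > fair 427.9859: forward overpriced → cash-and-carry (borrow at r, buy the stock and collect the dividends, short the forward).
Profit at T = |F_mkt − F*| = |442.84 − 427.9859| = A$14.85 per share

A$14.85 per share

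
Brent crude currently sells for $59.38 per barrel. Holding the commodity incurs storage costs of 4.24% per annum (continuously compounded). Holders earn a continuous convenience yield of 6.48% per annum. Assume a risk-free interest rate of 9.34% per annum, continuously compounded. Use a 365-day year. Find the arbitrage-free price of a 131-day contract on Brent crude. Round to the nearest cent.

Net carry = r + u − y = 0.0934 + 0.0424 − 0.0648 = 0.0710
F = S·e^((r+u−y)T) = 59.38 · e^(0.0710 × 131/365) = 59.38 · e^0.025482
= 59.38 × 1.025809 = $60.91 per barrel

$60.91 per barrel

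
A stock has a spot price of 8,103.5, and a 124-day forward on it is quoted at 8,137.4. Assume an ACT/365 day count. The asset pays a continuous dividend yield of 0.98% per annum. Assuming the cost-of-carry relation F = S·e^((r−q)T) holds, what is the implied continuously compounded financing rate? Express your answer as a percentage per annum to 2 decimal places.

From F = S·e^((r−q)T): (r − q) = ln(F/S)/T
ln(8137.4/8103.5) = ln(1.004183) = 0.004174
(r − q) = 0.004174 / (124/365) = 0.012286
r = ln(F/S)/T + q = 0.012286 + 0.0098 = 0.022086
r = 2.21%

2.21%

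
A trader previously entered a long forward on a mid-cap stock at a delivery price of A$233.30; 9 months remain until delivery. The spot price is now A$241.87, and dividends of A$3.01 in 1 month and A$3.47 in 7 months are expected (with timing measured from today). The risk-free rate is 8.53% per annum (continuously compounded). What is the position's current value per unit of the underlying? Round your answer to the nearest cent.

A$16.74

PV(remaining dividends) I = 3.01·e^(−0.0853·1/12) + 3.47·e^(−0.0853·7/12) = 6.2902
Current forward F = (S − I)·e^(rT) = (241.87 − 6.2902)·e^(0.0853·9/12) = 235.5798 × 1.066066 = 251.1436
Value (long) = (F − K)·e^(−rT) = (251.1436 − 233.30) × 0.938028 = 16.7378
Value = A$16.74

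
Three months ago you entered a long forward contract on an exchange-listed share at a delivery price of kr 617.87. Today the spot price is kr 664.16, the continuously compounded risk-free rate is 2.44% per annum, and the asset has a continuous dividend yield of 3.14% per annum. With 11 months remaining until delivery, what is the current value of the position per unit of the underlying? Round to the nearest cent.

kr 41.11

Current fair forward for the remaining 11 months: F = S·e^((r − q)·T), (r − q) = 0.0244 − 0.0314 = -0.0070
F = 664.16 · e^(-0.0070 × 11/12) = 664.16 × 0.993604 = 659.9120
Value of long forward = (F − K)·e^(−rT) = (659.9120 − 617.87) · e^(−0.0244·11/12)
= 42.0420 × 0.977882 = 41.11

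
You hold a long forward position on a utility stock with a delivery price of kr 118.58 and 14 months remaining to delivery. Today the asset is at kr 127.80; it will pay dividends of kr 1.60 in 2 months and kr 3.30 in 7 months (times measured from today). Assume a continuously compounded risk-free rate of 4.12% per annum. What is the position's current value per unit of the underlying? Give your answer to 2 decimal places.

PV(remaining dividends) I = 1.60·e^(−0.0412·2/12) + 3.30·e^(−0.0412·7/12) = 4.8107
Current forward F = (S − I)·e^(rT) = (127.80 − 4.8107)·e^(0.0412·14/12) = 122.9893 × 1.049241 = 129.0454
Value (long) = (F − K)·e^(−rT) = (129.0454 − 118.58) × 0.953070 = 9.9743
Value = kr 9.97

kr 9.97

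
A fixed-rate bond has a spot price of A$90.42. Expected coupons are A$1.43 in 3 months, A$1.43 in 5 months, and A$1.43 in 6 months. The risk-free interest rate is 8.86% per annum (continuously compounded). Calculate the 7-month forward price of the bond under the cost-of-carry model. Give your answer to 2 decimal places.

PV(coupons) I = 1.43·e^(−0.0886·3/12) + 1.43·e^(−0.0886·5/12) + 1.43·e^(−0.0886·6/12)
I = 1.3987 + 1.3782 + 1.3680 = 4.1449
F = (S − I)·e^(rT) = (90.42 − 4.1449) · e^(0.0886·7/12)
= 86.2751 · e^0.051683 = 86.2751 × 1.053042 = A$90.85

A$90.85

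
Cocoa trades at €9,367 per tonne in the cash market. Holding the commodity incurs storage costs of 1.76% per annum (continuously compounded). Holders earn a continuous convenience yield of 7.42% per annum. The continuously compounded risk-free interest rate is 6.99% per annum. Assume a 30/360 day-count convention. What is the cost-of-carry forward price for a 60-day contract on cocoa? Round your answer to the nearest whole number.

Net carry = r + u − y = 0.0699 + 0.0176 − 0.0742 = 0.0133
F = S·e^((r+u−y)T) = 9367 · e^(0.0133 × 60/360) = 9367 · e^0.002217
= 9367 × 1.002219 = €9,388 per tonne

€9,388 per tonne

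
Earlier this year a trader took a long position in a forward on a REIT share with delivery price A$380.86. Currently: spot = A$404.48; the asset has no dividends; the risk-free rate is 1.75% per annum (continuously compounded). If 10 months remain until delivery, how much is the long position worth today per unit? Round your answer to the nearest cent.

A$29.13

Current fair forward for the remaining 10 months: F = S·e^(r·T), r = 0.0175
F = 404.48 · e^(0.0175 × 10/12) = 404.48 × 1.014690 = 410.4218
Value of long forward = (F − K)·e^(−rT) = (410.4218 − 380.86) · e^(−0.0175·10/12)
= 29.5618 × 0.985522 = 29.13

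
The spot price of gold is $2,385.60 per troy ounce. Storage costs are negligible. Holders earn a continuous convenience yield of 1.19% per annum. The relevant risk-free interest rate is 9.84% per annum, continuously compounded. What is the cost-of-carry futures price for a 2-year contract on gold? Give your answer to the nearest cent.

$2,836.16 per troy ounce

Net carry = r + u − y = 0.0984 + 0.0000 − 0.0119 = 0.0865
F = S·e^((r+u−y)T) = 2385.60 · e^(0.0865 × 2) = 2385.60 · e^0.17300000
= 2385.60 × 1.18886611 = $2,836.16 per troy ounce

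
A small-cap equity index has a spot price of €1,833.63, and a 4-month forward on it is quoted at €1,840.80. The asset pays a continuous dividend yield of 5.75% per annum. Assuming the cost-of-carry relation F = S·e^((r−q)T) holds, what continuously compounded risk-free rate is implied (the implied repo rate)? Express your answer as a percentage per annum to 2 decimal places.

From F = S·e^((r−q)T): (r − q) = ln(F/S)/T
ln(1840.80/1833.63) = ln(1.003910) = 0.003902
(r − q) = 0.003902 / (4/12) = 0.011706
r = ln(F/S)/T + q = 0.011706 + 0.0575 = 0.069206
r = 6.92%

6.92%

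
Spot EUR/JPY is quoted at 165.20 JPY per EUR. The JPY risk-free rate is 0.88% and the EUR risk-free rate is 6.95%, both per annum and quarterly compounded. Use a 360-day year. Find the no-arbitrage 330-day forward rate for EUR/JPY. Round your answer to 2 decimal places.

By covered interest parity, F = S · (1+r_JPY/4)^(4T) / (1+r_EUR/4)^(4T)
= 165.20 × 1.008090 / 1.065199 = 165.20 × 0.946387
F = 156.34 JPY per EUR

156.34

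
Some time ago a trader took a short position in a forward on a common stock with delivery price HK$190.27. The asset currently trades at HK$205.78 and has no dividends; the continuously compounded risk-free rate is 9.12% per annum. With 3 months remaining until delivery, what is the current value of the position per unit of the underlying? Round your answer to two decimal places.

-HK$19.80

Current fair forward for the remaining 3 months: F = S·e^(r·T), r = 0.0912
F = 205.78 · e^(0.0912 × 3/12) = 205.78 × 1.023062 = 210.5257
Value of long forward = (F − K)·e^(−rT) = (210.5257 − 190.27) · e^(−0.0912·3/12)
= 20.2557 × 0.977458 = 19.80
Short position value = −(long value) = -HK$19.80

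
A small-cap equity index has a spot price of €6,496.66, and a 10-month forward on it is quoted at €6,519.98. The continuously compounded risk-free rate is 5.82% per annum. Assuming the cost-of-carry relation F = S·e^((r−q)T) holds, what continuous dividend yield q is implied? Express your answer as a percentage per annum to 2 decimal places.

5.39%

From F = S·e^((r−q)T): (r − q) = ln(F/S)/T
ln(6519.98/6496.66) = ln(1.003590) = 0.003584
(r − q) = 0.003584 / (10/12) = 0.004301
q = r − ln(F/S)/T = 0.0582 − 0.004301 = 0.053899
q = 5.39%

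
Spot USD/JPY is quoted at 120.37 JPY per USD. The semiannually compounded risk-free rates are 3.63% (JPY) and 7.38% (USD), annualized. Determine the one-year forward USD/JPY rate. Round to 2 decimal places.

116.06

By covered interest parity, F = S · (1+r_JPY/2)^(2T) / (1+r_USD/2)^(2T)
= 120.37 × 1.036629 / 1.075162 = 120.37 × 0.964161
F = 116.06 JPY per USD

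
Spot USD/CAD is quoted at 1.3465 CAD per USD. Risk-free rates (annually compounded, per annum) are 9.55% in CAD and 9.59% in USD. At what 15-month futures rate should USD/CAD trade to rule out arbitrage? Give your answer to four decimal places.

1.3459

By covered interest parity, F = S · (1+r_CAD)^T / (1+r_USD)^T
= 1.3465 × 1.120767 / 1.121279 = 1.3465 × 0.999543
F = 1.3459 CAD per USD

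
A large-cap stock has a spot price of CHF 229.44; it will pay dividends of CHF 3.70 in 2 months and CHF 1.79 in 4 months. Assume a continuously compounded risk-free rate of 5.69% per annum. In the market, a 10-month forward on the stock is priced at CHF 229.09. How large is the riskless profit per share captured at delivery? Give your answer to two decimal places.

PV(dividends) I = 3.70·e^(−0.0569·2/12) + 1.79·e^(−0.0569·4/12) = 5.4214
Fair forward F* = (S − I)·e^(rT) = (229.44 − 5.4214)·e^0.047417 = 224.0186 × 1.048559 = 234.8967
Market CHF 229.09 < fair 234.8967: forward underpriced → reverse cash-and-carry (short the stock, invest proceeds at r, pay the dividends, go long the forward).
Profit at T = |F_mkt − F*| = |229.09 − 234.8967| = CHF 5.81 per share

CHF 5.81 per share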